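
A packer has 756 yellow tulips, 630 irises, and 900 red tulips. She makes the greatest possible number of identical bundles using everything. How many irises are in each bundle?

Number of bundles = gcd(756, 630, 900).
756 = 2^2 × 3^3 × 7
630 = 2 × 3^2 × 5 × 7
900 = 2^2 × 3^2 × 5^2
gcd(756, 630, 900) = 2 × 3^2 = 18.
irises per bundle = 630 / 18 = 35.

35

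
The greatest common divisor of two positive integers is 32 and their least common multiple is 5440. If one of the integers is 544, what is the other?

320

For two integers, gcd × lcm = product, so the other is (32 × 5440) / 544 = 174080 / 544 = 320.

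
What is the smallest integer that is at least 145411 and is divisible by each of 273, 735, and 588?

The integer must be a common multiple of 273, 735, and 588, so a multiple of their LCM.
273 = 3 × 7 × 13
735 = 3 × 5 × 7^2
588 = 2^2 × 3 × 7^2
LCM(273, 735, 588) = 2^2 × 3 × 5 × 7^2 × 13 = 38220.
Smallest multiple of 38220 that is ≥ 145411: ⌈145411/38220⌉ × 38220 = 4 × 38220 = 152880.

152880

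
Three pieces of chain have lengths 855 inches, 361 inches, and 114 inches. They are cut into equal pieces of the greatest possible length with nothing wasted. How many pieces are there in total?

70

Piece length = gcd(855, 361, 114).
855 = 3^2 × 5 × 19
361 = 19^2
114 = 2 × 3 × 19
gcd(855, 361, 114) = 19.
Total pieces = 855/19 + 361/19 + 114/19 = 45 + 19 + 6 = 70.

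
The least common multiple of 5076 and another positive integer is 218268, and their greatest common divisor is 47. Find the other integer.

gcd × lcm = product of the two integers, so the other integer is (47 × 218268) / 5076 = 2021.

2021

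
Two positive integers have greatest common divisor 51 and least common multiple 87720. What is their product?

For any two positive integers, gcd × lcm = product = 51 × 87720 = 4473720.

4473720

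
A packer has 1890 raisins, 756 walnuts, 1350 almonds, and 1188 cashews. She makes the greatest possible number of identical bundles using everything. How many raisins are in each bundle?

Number of bundles = gcd(1890, 756, 1350, 1188).
1890 = 2 × 3^3 × 5 × 7
756 = 2^2 × 3^3 × 7
1350 = 2 × 3^3 × 5^2
1188 = 2^2 × 3^3 × 11
gcd(1890, 756, 1350, 1188) = 2 × 3^3 = 54.
raisins per bundle = 1890 / 54 = 35.

35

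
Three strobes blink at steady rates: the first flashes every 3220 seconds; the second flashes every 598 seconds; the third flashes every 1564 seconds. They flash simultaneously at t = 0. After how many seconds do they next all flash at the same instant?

They coincide at every common multiple of the periods; the first is the LCM.
3220 = 2^2 × 5 × 7 × 23
598 = 2 × 13 × 23
1564 = 2^2 × 17 × 23
LCM(3220, 598, 1564) = 2^2 × 5 × 7 × 13 × 17 × 23 = 711620.

711620 seconds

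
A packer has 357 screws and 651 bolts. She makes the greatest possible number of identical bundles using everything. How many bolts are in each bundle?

31

Number of bundles = gcd(357, 651).
357 = 3 × 7 × 17
651 = 3 × 7 × 31
gcd(357, 651) = 3 × 7 = 21.
bolts per bundle = 651 / 21 = 31.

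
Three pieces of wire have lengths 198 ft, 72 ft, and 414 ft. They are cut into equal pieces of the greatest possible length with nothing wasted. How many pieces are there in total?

Piece length = gcd(198, 72, 414).
198 = 2 × 3^2 × 11
72 = 2^3 × 3^2
414 = 2 × 3^2 × 23
gcd(198, 72, 414) = 2 × 3^2 = 18.
Total pieces = 198/18 + 72/18 + 414/18 = 11 + 4 + 23 = 38.

38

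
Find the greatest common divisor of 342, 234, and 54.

18

342 = 2 × 3^2 × 19
234 = 2 × 3^2 × 13
54 = 2 × 3^3
gcd(342, 234, 54) = 2 × 3^2 = 18.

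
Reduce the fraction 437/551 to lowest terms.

437 = 19 × 23
551 = 19 × 29
gcd(437, 551) = 19.
Divide numerator and denominator by 19: 437/551 = 23/29.

23/29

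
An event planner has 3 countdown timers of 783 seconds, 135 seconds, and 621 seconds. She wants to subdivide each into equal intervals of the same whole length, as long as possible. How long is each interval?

The interval must divide each timer length; the longest such is the gcd.
783 = 3^3 × 29
135 = 3^3 × 5
621 = 3^3 × 23
gcd(783, 135, 621) = 3^3 = 27.

27 seconds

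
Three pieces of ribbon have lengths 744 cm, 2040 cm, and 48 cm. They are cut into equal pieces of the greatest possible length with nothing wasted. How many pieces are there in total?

118

Piece length = gcd(744, 2040, 48).
744 = 2^3 × 3 × 31
2040 = 2^3 × 3 × 5 × 17
48 = 2^4 × 3
gcd(744, 2040, 48) = 2^3 × 3 = 24.
Total pieces = 744/24 + 2040/24 + 48/24 = 31 + 85 + 2 = 118.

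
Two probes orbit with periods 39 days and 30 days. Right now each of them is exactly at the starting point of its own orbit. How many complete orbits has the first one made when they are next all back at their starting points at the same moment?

They are all back at their starting positions together after one LCM of the periods.
39 = 3 × 13
30 = 2 × 3 × 5
LCM(39, 30) = 2 × 3 × 5 × 13 = 390.
Orbits for period 39: 390 / 39 = 10.

10 orbits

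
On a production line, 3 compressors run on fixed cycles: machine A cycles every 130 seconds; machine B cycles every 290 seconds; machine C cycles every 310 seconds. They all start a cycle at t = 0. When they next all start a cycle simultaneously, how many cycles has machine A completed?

The first common completion time is the LCM of the periods.
130 = 2 × 5 × 13
290 = 2 × 5 × 29
310 = 2 × 5 × 31
LCM(130, 290, 310) = 2 × 5 × 13 × 29 × 31 = 116870.
Cycles for period 130: 116870 / 130 = 899.

899 cycles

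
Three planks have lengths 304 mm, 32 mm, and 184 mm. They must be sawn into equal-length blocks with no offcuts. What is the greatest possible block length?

8 mm

The block length must divide every plank, so the greatest is gcd(304, 32, 184).
304 = 2^4 × 19
32 = 2^5
184 = 2^3 × 23
gcd(304, 32, 184) = 2^3 = 8.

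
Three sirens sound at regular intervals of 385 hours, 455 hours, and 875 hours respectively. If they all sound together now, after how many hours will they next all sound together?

The first simultaneous occurrence is after LCM of the individual periods.
385 = 5 × 7 × 11
455 = 5 × 7 × 13
875 = 5^3 × 7
LCM(385, 455, 875) = 5^3 × 7 × 11 × 13 = 125125.

125125 hours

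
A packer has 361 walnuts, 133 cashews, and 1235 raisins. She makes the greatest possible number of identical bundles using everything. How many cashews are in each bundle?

7

Number of bundles = gcd(361, 133, 1235).
361 = 19^2
133 = 7 × 19
1235 = 5 × 13 × 19
gcd(361, 133, 1235) = 19.
cashews per bundle = 133 / 19 = 7.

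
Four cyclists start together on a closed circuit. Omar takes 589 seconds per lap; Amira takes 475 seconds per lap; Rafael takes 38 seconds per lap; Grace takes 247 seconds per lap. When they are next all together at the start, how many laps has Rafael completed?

10075 laps

The first common completion time is the LCM of the periods.
589 = 19 × 31
475 = 5^2 × 19
38 = 2 × 19
247 = 13 × 19
LCM(589, 475, 38, 247) = 2 × 5^2 × 13 × 19 × 31 = 382850.
Laps for period 38: 382850 / 38 = 10075.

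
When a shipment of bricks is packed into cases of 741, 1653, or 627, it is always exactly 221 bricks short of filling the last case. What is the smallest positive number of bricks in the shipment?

Being 221 short of a full case of size k means N ≡ −221 (mod k), i.e. N + 221 is a multiple of each size.
741 = 3 × 13 × 19
1653 = 3 × 19 × 29
627 = 3 × 11 × 19
LCM(741, 1653, 627) = 3 × 11 × 13 × 19 × 29 = 236379.
Smallest positive N is 236379 − 221 = 236158.

236158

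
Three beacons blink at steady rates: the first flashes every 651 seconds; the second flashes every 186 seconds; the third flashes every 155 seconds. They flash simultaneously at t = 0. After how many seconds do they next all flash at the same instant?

The first simultaneous occurrence is after LCM of the individual periods.
651 = 3 × 7 × 31
186 = 2 × 3 × 31
155 = 5 × 31
LCM(651, 186, 155) = 2 × 3 × 5 × 7 × 31 = 6510.

6510 seconds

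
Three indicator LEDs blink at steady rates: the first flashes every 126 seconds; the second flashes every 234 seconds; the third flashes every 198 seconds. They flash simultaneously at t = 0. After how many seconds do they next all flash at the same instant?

18018 seconds

They coincide at every common multiple of the periods; the first is the LCM.
126 = 2 × 3^2 × 7
234 = 2 × 3^2 × 13
198 = 2 × 3^2 × 11
LCM(126, 234, 198) = 2 × 3^2 × 7 × 11 × 13 = 18018.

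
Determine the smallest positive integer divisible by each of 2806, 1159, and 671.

2806 = 2 × 23 × 61
1159 = 19 × 61
671 = 11 × 61
LCM(2806, 1159, 671) = 2 × 11 × 19 × 23 × 61 = 586454.

586454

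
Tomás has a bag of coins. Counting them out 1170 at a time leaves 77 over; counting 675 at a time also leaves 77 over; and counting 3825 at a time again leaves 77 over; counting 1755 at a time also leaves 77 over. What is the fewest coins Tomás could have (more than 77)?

N − 77 must be a common multiple of 1170, 675, 3825, and 1755.
1170 = 2 × 3^2 × 5 × 13
675 = 3^3 × 5^2
3825 = 3^2 × 5^2 × 17
1755 = 3^3 × 5 × 13
LCM(1170, 675, 3825, 1755) = 2 × 3^3 × 5^2 × 13 × 17 = 298350.
Smallest N > 77 is LCM + 77 = 298350 + 77 = 298427.

298427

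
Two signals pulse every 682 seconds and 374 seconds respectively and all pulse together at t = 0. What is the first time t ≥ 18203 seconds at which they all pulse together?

Joint pulses occur at multiples of LCM(682, 374).
682 = 2 × 11 × 31
374 = 2 × 11 × 17
LCM(682, 374) = 2 × 11 × 17 × 31 = 11594.
Smallest multiple of 11594 that is ≥ 18203: ⌈18203/11594⌉ × 11594 = 2 × 11594 = 23188.

23188 seconds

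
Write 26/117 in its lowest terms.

2/9

26 = 2 × 13
117 = 3^2 × 13
gcd(26, 117) = 13.
Divide numerator and denominator by 13: 26/117 = 2/9.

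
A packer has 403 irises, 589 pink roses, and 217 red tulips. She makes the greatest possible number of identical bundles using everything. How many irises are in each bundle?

Number of bundles = gcd(403, 589, 217).
403 = 13 × 31
589 = 19 × 31
217 = 7 × 31
gcd(403, 589, 217) = 31.
irises per bundle = 403 / 31 = 13.

13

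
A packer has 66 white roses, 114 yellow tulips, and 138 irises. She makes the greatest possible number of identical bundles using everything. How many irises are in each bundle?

23

Number of bundles = gcd(66, 114, 138).
66 = 2 × 3 × 11
114 = 2 × 3 × 19
138 = 2 × 3 × 23
gcd(66, 114, 138) = 2 × 3 = 6.
irises per bundle = 138 / 6 = 23.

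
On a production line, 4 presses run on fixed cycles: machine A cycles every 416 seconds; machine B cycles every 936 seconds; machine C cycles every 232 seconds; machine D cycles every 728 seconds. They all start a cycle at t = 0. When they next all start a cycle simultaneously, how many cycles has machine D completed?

All finish a whole number of cycles simultaneously at t = LCM of the periods.
416 = 2^5 × 13
936 = 2^3 × 3^2 × 13
232 = 2^3 × 29
728 = 2^3 × 7 × 13
LCM(416, 936, 232, 728) = 2^5 × 3^2 × 7 × 13 × 29 = 760032.
Cycles for period 728: 760032 / 728 = 1044.

1044 cycles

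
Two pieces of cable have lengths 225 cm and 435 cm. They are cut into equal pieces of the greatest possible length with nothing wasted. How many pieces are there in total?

Piece length = gcd(225, 435).
225 = 3^2 × 5^2
435 = 3 × 5 × 29
gcd(225, 435) = 3 × 5 = 15.
Total pieces = 225/15 + 435/15 = 15 + 29 = 44.

44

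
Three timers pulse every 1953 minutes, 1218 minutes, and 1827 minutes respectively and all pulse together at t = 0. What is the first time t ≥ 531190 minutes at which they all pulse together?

Joint pulses occur at multiples of LCM(1953, 1218, 1827).
1953 = 3^2 × 7 × 31
1218 = 2 × 3 × 7 × 29
1827 = 3^2 × 7 × 29
LCM(1953, 1218, 1827) = 2 × 3^2 × 7 × 29 × 31 = 113274.
Smallest multiple of 113274 that is ≥ 531190: ⌈531190/113274⌉ × 113274 = 5 × 113274 = 566370.

566370 minutes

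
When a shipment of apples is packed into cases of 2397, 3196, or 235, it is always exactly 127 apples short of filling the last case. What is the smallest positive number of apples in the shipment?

47813

Being 127 short of a full case of size k means N ≡ −127 (mod k), i.e. N + 127 is a multiple of each size.
2397 = 3 × 17 × 47
3196 = 2^2 × 17 × 47
235 = 5 × 47
LCM(2397, 3196, 235) = 2^2 × 3 × 5 × 17 × 47 = 47940.
Smallest positive N is 47940 − 127 = 47813.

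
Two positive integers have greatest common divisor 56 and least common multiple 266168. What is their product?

For any two positive integers, gcd × lcm = product = 56 × 266168 = 14905408.

14905408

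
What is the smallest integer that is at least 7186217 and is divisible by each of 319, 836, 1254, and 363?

The integer must be a common multiple of 319, 836, 1254, and 363, so a multiple of their LCM.
319 = 11 × 29
836 = 2^2 × 11 × 19
1254 = 2 × 3 × 11 × 19
363 = 3 × 11^2
LCM(319, 836, 1254, 363) = 2^2 × 3 × 11^2 × 19 × 29 = 800052.
Smallest multiple of 800052 that is ≥ 7186217: ⌈7186217/800052⌉ × 800052 = 9 × 800052 = 7200468.

7200468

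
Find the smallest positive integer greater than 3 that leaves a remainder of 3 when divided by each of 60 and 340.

N − 3 must be a common multiple of 60 and 340.
60 = 2^2 × 3 × 5
340 = 2^2 × 5 × 17
LCM(60, 340) = 2^2 × 3 × 5 × 17 = 1020.
Smallest N > 3 is LCM + 3 = 1020 + 3 = 1023.

1023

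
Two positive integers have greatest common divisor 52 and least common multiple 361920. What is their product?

18819840

For any two positive integers, gcd × lcm = product = 52 × 361920 = 18819840.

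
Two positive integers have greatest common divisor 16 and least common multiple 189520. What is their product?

3032320

For any two positive integers, gcd × lcm = product = 16 × 189520 = 3032320.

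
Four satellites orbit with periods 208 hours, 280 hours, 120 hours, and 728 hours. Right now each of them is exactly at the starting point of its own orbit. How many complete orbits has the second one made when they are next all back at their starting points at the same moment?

78 orbits

The first common completion time is the LCM of the periods.
208 = 2^4 × 13
280 = 2^3 × 5 × 7
120 = 2^3 × 3 × 5
728 = 2^3 × 7 × 13
LCM(208, 280, 120, 728) = 2^4 × 3 × 5 × 7 × 13 = 21840.
Orbits for period 280: 21840 / 280 = 78.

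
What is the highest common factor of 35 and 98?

7

35 = 5 × 7
98 = 2 × 7^2
gcd(35, 98) = 7.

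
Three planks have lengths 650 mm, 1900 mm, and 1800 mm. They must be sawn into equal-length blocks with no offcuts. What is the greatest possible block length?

50 mm

This is the greatest common divisor of 650, 1900, and 1800.
650 = 2 × 5^2 × 13
1900 = 2^2 × 5^2 × 19
1800 = 2^3 × 3^2 × 5^2
gcd(650, 1900, 1800) = 2 × 5^2 = 50.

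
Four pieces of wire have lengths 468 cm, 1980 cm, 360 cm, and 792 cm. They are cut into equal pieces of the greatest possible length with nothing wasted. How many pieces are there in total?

Piece length = gcd(468, 1980, 360, 792).
468 = 2^2 × 3^2 × 13
1980 = 2^2 × 3^2 × 5 × 11
360 = 2^3 × 3^2 × 5
792 = 2^3 × 3^2 × 11
gcd(468, 1980, 360, 792) = 2^2 × 3^2 = 36.
Total pieces = 468/36 + 1980/36 + 360/36 + 792/36 = 13 + 55 + 10 + 22 = 100.

100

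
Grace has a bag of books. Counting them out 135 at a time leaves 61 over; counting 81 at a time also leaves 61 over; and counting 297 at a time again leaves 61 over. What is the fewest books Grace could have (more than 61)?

N − 61 must be a common multiple of 135, 81, and 297.
135 = 3^3 × 5
81 = 3^4
297 = 3^3 × 11
LCM(135, 81, 297) = 3^4 × 5 × 11 = 4455.
Smallest N > 61 is LCM + 61 = 4455 + 61 = 4516.

4516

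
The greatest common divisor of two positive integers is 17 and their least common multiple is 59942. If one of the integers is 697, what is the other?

For two integers, gcd × lcm = product, so the other is (17 × 59942) / 697 = 1019014 / 697 = 1462.

1462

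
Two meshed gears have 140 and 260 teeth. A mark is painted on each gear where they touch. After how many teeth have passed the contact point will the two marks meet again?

1820 teeth

They coincide at every common multiple of the periods; the first is the LCM.
140 = 2^2 × 5 × 7
260 = 2^2 × 5 × 13
LCM(140, 260) = 2^2 × 5 × 7 × 13 = 1820.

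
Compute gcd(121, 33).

11

121 = 11^2
33 = 3 × 11
gcd(121, 33) = 11.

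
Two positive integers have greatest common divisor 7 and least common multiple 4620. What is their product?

For any two positive integers, gcd × lcm = product = 7 × 4620 = 32340.

32340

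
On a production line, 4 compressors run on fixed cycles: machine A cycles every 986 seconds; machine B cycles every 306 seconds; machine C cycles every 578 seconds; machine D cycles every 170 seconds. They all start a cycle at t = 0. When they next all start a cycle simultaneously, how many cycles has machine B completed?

2465 cycles

They are all back at their starting positions together after one LCM of the periods.
986 = 2 × 17 × 29
306 = 2 × 3^2 × 17
578 = 2 × 17^2
170 = 2 × 5 × 17
LCM(986, 306, 578, 170) = 2 × 3^2 × 5 × 17^2 × 29 = 754290.
Cycles for period 306: 754290 / 306 = 2465.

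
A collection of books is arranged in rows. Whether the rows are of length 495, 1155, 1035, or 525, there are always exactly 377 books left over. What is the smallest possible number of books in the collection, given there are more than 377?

N − 377 must be a common multiple of 495, 1155, 1035, and 525.
495 = 3^2 × 5 × 11
1155 = 3 × 5 × 7 × 11
1035 = 3^2 × 5 × 23
525 = 3 × 5^2 × 7
LCM(495, 1155, 1035, 525) = 3^2 × 5^2 × 7 × 11 × 23 = 398475.
Smallest N > 377 is LCM + 377 = 398475 + 377 = 398852.

398852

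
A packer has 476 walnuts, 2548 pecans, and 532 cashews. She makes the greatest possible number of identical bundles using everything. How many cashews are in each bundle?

19

Number of bundles = gcd(476, 2548, 532).
476 = 2^2 × 7 × 17
2548 = 2^2 × 7^2 × 13
532 = 2^2 × 7 × 19
gcd(476, 2548, 532) = 2^2 × 7 = 28.
cashews per bundle = 532 / 28 = 19.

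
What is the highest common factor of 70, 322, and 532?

70 = 2 × 5 × 7
322 = 2 × 7 × 23
532 = 2^2 × 7 × 19
gcd(70, 322, 532) = 2 × 7 = 14.

14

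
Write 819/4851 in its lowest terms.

13/77

819 = 3^2 × 7 × 13
4851 = 3^2 × 7^2 × 11
gcd(819, 4851) = 3^2 × 7 = 63.
Divide numerator and denominator by 63: 819/4851 = 13/77.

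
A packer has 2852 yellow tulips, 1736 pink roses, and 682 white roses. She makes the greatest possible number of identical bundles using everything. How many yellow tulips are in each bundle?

Number of bundles = gcd(2852, 1736, 682).
2852 = 2^2 × 23 × 31
1736 = 2^3 × 7 × 31
682 = 2 × 11 × 31
gcd(2852, 1736, 682) = 2 × 31 = 62.
yellow tulips per bundle = 2852 / 62 = 46.

46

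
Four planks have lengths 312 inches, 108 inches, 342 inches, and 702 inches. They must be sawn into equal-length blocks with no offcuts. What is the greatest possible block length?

6 inches

This is the greatest common divisor of 312, 108, 342, and 702.
312 = 2^3 × 3 × 13
108 = 2^2 × 3^3
342 = 2 × 3^2 × 19
702 = 2 × 3^3 × 13
gcd(312, 108, 342, 702) = 2 × 3 = 6.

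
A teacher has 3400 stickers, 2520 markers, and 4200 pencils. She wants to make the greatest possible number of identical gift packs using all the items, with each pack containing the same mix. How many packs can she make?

The pack count must divide each quantity, so the greatest is gcd(3400, 2520, 4200).
3400 = 2^3 × 5^2 × 17
2520 = 2^3 × 3^2 × 5 × 7
4200 = 2^3 × 3 × 5^2 × 7
gcd(3400, 2520, 4200) = 2^3 × 5 = 40.

40 packs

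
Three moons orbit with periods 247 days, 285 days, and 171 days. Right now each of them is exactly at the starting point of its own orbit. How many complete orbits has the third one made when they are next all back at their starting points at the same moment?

The first common completion time is the LCM of the periods.
247 = 13 × 19
285 = 3 × 5 × 19
171 = 3^2 × 19
LCM(247, 285, 171) = 3^2 × 5 × 13 × 19 = 11115.
Orbits for period 171: 11115 / 171 = 65.

65 orbits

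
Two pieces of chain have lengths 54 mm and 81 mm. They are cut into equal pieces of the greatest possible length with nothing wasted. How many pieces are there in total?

5

Piece length = gcd(54, 81).
54 = 2 × 3^3
81 = 3^4
gcd(54, 81) = 3^3 = 27.
Total pieces = 54/27 + 81/27 = 2 + 3 = 5.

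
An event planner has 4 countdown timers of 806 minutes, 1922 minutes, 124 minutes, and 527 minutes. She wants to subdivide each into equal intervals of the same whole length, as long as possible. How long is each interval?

The interval must divide each timer length; the longest such is the gcd.
806 = 2 × 13 × 31
1922 = 2 × 31^2
124 = 2^2 × 31
527 = 17 × 31
gcd(806, 1922, 124, 527) = 31.

31 minutes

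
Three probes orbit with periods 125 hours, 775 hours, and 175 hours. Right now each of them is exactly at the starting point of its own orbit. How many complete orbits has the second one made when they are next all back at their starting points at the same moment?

35 orbits

All finish a whole number of cycles simultaneously at t = LCM of the periods.
125 = 5^3
775 = 5^2 × 31
175 = 5^2 × 7
LCM(125, 775, 175) = 5^3 × 7 × 31 = 27125.
Orbits for period 775: 27125 / 775 = 35.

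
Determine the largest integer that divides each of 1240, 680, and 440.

1240 = 2^3 × 5 × 31
680 = 2^3 × 5 × 17
440 = 2^3 × 5 × 11
gcd(1240, 680, 440) = 2^3 × 5 = 40.

40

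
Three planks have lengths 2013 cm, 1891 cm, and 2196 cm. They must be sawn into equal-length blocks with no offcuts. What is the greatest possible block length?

61 cm

The block length must divide every plank, so the greatest is gcd(2013, 1891, 2196).
2013 = 3 × 11 × 61
1891 = 31 × 61
2196 = 2^2 × 3^2 × 61
gcd(2013, 1891, 2196) = 61.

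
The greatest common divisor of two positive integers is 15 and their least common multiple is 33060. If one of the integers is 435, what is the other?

For two integers, gcd × lcm = product, so the other is (15 × 33060) / 435 = 495900 / 435 = 1140.

1140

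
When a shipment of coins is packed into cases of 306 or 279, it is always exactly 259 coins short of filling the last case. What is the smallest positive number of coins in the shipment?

9227

Being 259 short of a full case of size k means N ≡ −259 (mod k), i.e. N + 259 is a multiple of each size.
306 = 2 × 3^2 × 17
279 = 3^2 × 31
LCM(306, 279) = 2 × 3^2 × 17 × 31 = 9486.
Smallest positive N is 9486 − 259 = 9227.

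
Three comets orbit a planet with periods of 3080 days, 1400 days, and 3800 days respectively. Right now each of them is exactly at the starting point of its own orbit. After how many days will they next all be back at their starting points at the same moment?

The first simultaneous occurrence is after LCM of the individual periods.
3080 = 2^3 × 5 × 7 × 11
1400 = 2^3 × 5^2 × 7
3800 = 2^3 × 5^2 × 19
LCM(3080, 1400, 3800) = 2^3 × 5^2 × 7 × 11 × 19 = 292600.

292600 days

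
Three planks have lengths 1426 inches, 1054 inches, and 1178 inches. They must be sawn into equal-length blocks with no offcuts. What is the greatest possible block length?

The block length must divide every plank, so the greatest is gcd(1426, 1054, 1178).
1426 = 2 × 23 × 31
1054 = 2 × 17 × 31
1178 = 2 × 19 × 31
gcd(1426, 1054, 1178) = 2 × 31 = 62.

62 inches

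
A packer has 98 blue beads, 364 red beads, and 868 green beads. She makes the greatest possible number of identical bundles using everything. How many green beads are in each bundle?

62

Number of bundles = gcd(98, 364, 868).
98 = 2 × 7^2
364 = 2^2 × 7 × 13
868 = 2^2 × 7 × 31
gcd(98, 364, 868) = 2 × 7 = 14.
green beads per bundle = 868 / 14 = 62.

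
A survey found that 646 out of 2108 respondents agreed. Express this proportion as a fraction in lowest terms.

646 = 2 × 17 × 19
2108 = 2^2 × 17 × 31
gcd(646, 2108) = 2 × 17 = 34.
Divide numerator and denominator by 34: 646/2108 = 19/62.

19/62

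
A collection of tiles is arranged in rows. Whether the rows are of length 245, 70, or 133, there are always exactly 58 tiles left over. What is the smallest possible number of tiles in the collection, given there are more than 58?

9368

N − 58 must be a common multiple of 245, 70, and 133.
245 = 5 × 7^2
70 = 2 × 5 × 7
133 = 7 × 19
LCM(245, 70, 133) = 2 × 5 × 7^2 × 19 = 9310.
Smallest N > 58 is LCM + 58 = 9310 + 58 = 9368.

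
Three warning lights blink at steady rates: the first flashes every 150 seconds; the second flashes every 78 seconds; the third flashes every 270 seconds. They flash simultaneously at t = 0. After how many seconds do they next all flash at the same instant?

They coincide at every common multiple of the periods; the first is the LCM.
150 = 2 × 3 × 5^2
78 = 2 × 3 × 13
270 = 2 × 3^3 × 5
LCM(150, 78, 270) = 2 × 3^3 × 5^2 × 13 = 17550.

17550 seconds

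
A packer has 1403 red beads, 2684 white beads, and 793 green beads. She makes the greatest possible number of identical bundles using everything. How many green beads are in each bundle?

13

Number of bundles = gcd(1403, 2684, 793).
1403 = 23 × 61
2684 = 2^2 × 11 × 61
793 = 13 × 61
gcd(1403, 2684, 793) = 61.
green beads per bundle = 793 / 61 = 13.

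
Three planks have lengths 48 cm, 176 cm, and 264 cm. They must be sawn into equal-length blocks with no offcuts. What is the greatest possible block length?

8 cm

The block length must divide every plank, so the greatest is gcd(48, 176, 264).
48 = 2^4 × 3
176 = 2^4 × 11
264 = 2^3 × 3 × 11
gcd(48, 176, 264) = 2^3 = 8.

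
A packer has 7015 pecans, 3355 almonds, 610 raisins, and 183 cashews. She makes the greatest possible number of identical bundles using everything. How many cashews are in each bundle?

Number of bundles = gcd(7015, 3355, 610, 183).
7015 = 5 × 23 × 61
3355 = 5 × 11 × 61
610 = 2 × 5 × 61
183 = 3 × 61
gcd(7015, 3355, 610, 183) = 61.
cashews per bundle = 183 / 61 = 3.

3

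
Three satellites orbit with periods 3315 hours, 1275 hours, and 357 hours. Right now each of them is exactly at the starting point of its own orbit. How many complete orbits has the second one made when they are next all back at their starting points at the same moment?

91 orbits

The first common completion time is the LCM of the periods.
3315 = 3 × 5 × 13 × 17
1275 = 3 × 5^2 × 17
357 = 3 × 7 × 17
LCM(3315, 1275, 357) = 3 × 5^2 × 7 × 13 × 17 = 116025.
Orbits for period 1275: 116025 / 1275 = 91.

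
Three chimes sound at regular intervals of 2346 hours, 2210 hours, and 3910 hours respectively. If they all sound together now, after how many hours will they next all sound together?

The first simultaneous occurrence is after LCM of the individual periods.
2346 = 2 × 3 × 17 × 23
2210 = 2 × 5 × 13 × 17
3910 = 2 × 5 × 17 × 23
LCM(2346, 2210, 3910) = 2 × 3 × 5 × 13 × 17 × 23 = 152490.

152490 hours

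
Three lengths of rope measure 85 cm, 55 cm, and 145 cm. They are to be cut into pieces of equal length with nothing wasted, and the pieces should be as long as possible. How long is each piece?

The greatest length dividing all of 85, 55, and 145 is their gcd.
85 = 5 × 17
55 = 5 × 11
145 = 5 × 29
gcd(85, 55, 145) = 5.

5 cm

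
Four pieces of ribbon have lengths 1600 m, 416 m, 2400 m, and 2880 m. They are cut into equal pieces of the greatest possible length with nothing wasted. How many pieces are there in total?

228

Piece length = gcd(1600, 416, 2400, 2880).
1600 = 2^6 × 5^2
416 = 2^5 × 13
2400 = 2^5 × 3 × 5^2
2880 = 2^6 × 3^2 × 5
gcd(1600, 416, 2400, 2880) = 2^5 = 32.
Total pieces = 1600/32 + 416/32 + 2400/32 + 2880/32 = 50 + 13 + 75 + 90 = 228.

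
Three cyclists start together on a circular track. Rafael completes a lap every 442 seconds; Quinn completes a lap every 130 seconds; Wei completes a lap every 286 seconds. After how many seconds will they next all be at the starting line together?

We need the least common multiple of the intervals.
442 = 2 × 13 × 17
130 = 2 × 5 × 13
286 = 2 × 11 × 13
LCM(442, 130, 286) = 2 × 5 × 11 × 13 × 17 = 24310.

24310 seconds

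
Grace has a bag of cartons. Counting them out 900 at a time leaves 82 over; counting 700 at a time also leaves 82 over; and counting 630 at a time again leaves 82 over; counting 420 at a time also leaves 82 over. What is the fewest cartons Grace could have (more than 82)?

N − 82 must be a common multiple of 900, 700, 630, and 420.
900 = 2^2 × 3^2 × 5^2
700 = 2^2 × 5^2 × 7
630 = 2 × 3^2 × 5 × 7
420 = 2^2 × 3 × 5 × 7
LCM(900, 700, 630, 420) = 2^2 × 3^2 × 5^2 × 7 = 6300.
Smallest N > 82 is LCM + 82 = 6300 + 82 = 6382.

6382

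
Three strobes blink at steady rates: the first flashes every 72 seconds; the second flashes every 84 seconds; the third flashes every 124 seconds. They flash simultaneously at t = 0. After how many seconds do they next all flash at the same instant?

They coincide at every common multiple of the periods; the first is the LCM.
72 = 2^3 × 3^2
84 = 2^2 × 3 × 7
124 = 2^2 × 31
LCM(72, 84, 124) = 2^3 × 3^2 × 7 × 31 = 15624.

15624 seconds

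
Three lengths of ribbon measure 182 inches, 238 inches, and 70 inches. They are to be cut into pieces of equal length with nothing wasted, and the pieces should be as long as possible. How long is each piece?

14 inches

Each piece length must divide every original length, so the longest possible is gcd(182, 238, 70).
182 = 2 × 7 × 13
238 = 2 × 7 × 17
70 = 2 × 5 × 7
gcd(182, 238, 70) = 2 × 7 = 14.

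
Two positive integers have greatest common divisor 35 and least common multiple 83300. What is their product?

For any two positive integers, gcd × lcm = product = 35 × 83300 = 2915500.

2915500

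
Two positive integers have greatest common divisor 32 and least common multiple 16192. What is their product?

For any two positive integers, gcd × lcm = product = 32 × 16192 = 518144.

518144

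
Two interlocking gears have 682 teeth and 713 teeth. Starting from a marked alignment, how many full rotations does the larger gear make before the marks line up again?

22 rotations

The first common completion time is the LCM of the periods.
682 = 2 × 11 × 31
713 = 23 × 31
LCM(682, 713) = 2 × 11 × 23 × 31 = 15686.
Rotations for period 713: 15686 / 713 = 22.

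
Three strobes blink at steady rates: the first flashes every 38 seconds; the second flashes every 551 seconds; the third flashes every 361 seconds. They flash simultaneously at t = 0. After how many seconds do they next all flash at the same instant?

20938 seconds

They coincide at every common multiple of the periods; the first is the LCM.
38 = 2 × 19
551 = 19 × 29
361 = 19^2
LCM(38, 551, 361) = 2 × 19^2 × 29 = 20938.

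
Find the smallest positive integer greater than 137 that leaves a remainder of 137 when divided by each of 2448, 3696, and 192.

N − 137 must be a common multiple of 2448, 3696, and 192.
2448 = 2^4 × 3^2 × 17
3696 = 2^4 × 3 × 7 × 11
192 = 2^6 × 3
LCM(2448, 3696, 192) = 2^6 × 3^2 × 7 × 11 × 17 = 753984.
Smallest N > 137 is LCM + 137 = 753984 + 137 = 754121.

754121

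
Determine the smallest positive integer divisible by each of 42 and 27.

42 = 2 × 3 × 7
27 = 3^3
LCM(42, 27) = 2 × 3^3 × 7 = 378.

378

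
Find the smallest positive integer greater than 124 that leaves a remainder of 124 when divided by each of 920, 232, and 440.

N − 124 must be a common multiple of 920, 232, and 440.
920 = 2^3 × 5 × 23
232 = 2^3 × 29
440 = 2^3 × 5 × 11
LCM(920, 232, 440) = 2^3 × 5 × 11 × 23 × 29 = 293480.
Smallest N > 124 is LCM + 124 = 293480 + 124 = 293604.

293604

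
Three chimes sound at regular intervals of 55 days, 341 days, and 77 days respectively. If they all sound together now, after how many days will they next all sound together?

11935 days

We need the least common multiple of the intervals.
55 = 5 × 11
341 = 11 × 31
77 = 7 × 11
LCM(55, 341, 77) = 5 × 7 × 11 × 31 = 11935.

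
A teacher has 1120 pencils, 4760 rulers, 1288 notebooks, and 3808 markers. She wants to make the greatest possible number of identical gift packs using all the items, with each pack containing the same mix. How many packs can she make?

The pack count must divide each quantity, so the greatest is gcd(1120, 4760, 1288, 3808).
1120 = 2^5 × 5 × 7
4760 = 2^3 × 5 × 7 × 17
1288 = 2^3 × 7 × 23
3808 = 2^5 × 7 × 17
gcd(1120, 4760, 1288, 3808) = 2^3 × 7 = 56.

56 packs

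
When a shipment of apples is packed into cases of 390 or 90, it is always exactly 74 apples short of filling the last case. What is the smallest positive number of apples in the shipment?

Being 74 short of a full case of size k means N ≡ −74 (mod k), i.e. N + 74 is a multiple of each size.
390 = 2 × 3 × 5 × 13
90 = 2 × 3^2 × 5
LCM(390, 90) = 2 × 3^2 × 5 × 13 = 1170.
Smallest positive N is 1170 − 74 = 1096.

1096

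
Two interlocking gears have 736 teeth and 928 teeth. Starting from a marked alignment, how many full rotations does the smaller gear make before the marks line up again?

29 rotations

All finish a whole number of cycles simultaneously at t = LCM of the periods.
736 = 2^5 × 23
928 = 2^5 × 29
LCM(736, 928) = 2^5 × 23 × 29 = 21344.
Rotations for period 736: 21344 / 736 = 29.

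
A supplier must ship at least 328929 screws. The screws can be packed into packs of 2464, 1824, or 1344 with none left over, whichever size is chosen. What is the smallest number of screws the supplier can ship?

561792

The number of screws must be a common multiple of 2464, 1824, and 1344, so a multiple of their LCM.
2464 = 2^5 × 7 × 11
1824 = 2^5 × 3 × 19
1344 = 2^6 × 3 × 7
LCM(2464, 1824, 1344) = 2^6 × 3 × 7 × 11 × 19 = 280896.
Smallest multiple of 280896 that is ≥ 328929: ⌈328929/280896⌉ × 280896 = 2 × 280896 = 561792.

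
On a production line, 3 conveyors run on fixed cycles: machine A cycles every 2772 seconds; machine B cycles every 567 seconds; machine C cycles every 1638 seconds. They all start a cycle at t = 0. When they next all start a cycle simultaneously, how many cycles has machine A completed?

117 cycles

The first common completion time is the LCM of the periods.
2772 = 2^2 × 3^2 × 7 × 11
567 = 3^4 × 7
1638 = 2 × 3^2 × 7 × 13
LCM(2772, 567, 1638) = 2^2 × 3^4 × 7 × 11 × 13 = 324324.
Cycles for period 2772: 324324 / 2772 = 117.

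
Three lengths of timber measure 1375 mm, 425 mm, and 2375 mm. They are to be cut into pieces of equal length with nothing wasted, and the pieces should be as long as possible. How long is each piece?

Each piece length must divide every original length, so the longest possible is gcd(1375, 425, 2375).
1375 = 5^3 × 11
425 = 5^2 × 17
2375 = 5^3 × 19
gcd(1375, 425, 2375) = 5^2 = 25.

25 mm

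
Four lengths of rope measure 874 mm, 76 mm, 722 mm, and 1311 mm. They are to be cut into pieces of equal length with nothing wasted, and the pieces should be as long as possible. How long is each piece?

19 mm

The greatest length dividing all of 874, 76, 722, and 1311 is their gcd.
874 = 2 × 19 × 23
76 = 2^2 × 19
722 = 2 × 19^2
1311 = 3 × 19 × 23
gcd(874, 76, 722, 1311) = 19.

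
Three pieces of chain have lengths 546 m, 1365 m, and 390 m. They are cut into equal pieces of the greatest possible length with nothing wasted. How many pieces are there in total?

Piece length = gcd(546, 1365, 390).
546 = 2 × 3 × 7 × 13
1365 = 3 × 5 × 7 × 13
390 = 2 × 3 × 5 × 13
gcd(546, 1365, 390) = 3 × 13 = 39.
Total pieces = 546/39 + 1365/39 + 390/39 = 14 + 35 + 10 = 59.

59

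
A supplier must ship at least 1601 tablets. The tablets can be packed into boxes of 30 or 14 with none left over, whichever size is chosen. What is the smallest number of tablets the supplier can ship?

The number of tablets must be a common multiple of 30 and 14, so a multiple of their LCM.
30 = 2 × 3 × 5
14 = 2 × 7
LCM(30, 14) = 2 × 3 × 5 × 7 = 210.
Smallest multiple of 210 that is ≥ 1601: ⌈1601/210⌉ × 210 = 8 × 210 = 1680.

1680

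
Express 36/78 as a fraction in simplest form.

6/13

36 = 2^2 × 3^2
78 = 2 × 3 × 13
gcd(36, 78) = 2 × 3 = 6.
Divide numerator and denominator by 6: 36/78 = 6/13.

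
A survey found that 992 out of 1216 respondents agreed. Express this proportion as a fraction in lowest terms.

992 = 2^5 × 31
1216 = 2^6 × 19
gcd(992, 1216) = 2^5 = 32.
Divide numerator and denominator by 32: 992/1216 = 31/38.

31/38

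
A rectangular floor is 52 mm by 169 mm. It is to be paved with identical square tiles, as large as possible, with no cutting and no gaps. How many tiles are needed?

52

Tile side = gcd(52, 169).
52 = 2^2 × 13
169 = 13^2
gcd(52, 169) = 13.
Tiles: (52/13) × (169/13) = 4 × 13 = 52.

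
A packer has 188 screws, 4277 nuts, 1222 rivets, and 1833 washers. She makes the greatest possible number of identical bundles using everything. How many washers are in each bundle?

39

Number of bundles = gcd(188, 4277, 1222, 1833).
188 = 2^2 × 47
4277 = 7 × 13 × 47
1222 = 2 × 13 × 47
1833 = 3 × 13 × 47
gcd(188, 4277, 1222, 1833) = 47.
washers per bundle = 1833 / 47 = 39.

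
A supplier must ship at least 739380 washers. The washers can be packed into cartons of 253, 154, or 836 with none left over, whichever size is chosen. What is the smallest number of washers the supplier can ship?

807576

The number of washers must be a common multiple of 253, 154, and 836, so a multiple of their LCM.
253 = 11 × 23
154 = 2 × 7 × 11
836 = 2^2 × 11 × 19
LCM(253, 154, 836) = 2^2 × 7 × 11 × 19 × 23 = 134596.
Smallest multiple of 134596 that is ≥ 739380: ⌈739380/134596⌉ × 134596 = 6 × 134596 = 807576.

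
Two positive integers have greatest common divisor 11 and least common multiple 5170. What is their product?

For any two positive integers, gcd × lcm = product = 11 × 5170 = 56870.

56870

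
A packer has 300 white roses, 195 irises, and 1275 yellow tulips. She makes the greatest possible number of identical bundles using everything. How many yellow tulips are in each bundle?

Number of bundles = gcd(300, 195, 1275).
300 = 2^2 × 3 × 5^2
195 = 3 × 5 × 13
1275 = 3 × 5^2 × 17
gcd(300, 195, 1275) = 3 × 5 = 15.
yellow tulips per bundle = 1275 / 15 = 85.

85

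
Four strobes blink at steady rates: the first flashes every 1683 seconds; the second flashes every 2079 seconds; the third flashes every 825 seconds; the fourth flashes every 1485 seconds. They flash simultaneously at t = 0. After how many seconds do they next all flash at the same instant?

883575 seconds

We need the least common multiple of the intervals.
1683 = 3^2 × 11 × 17
2079 = 3^3 × 7 × 11
825 = 3 × 5^2 × 11
1485 = 3^3 × 5 × 11
LCM(1683, 2079, 825, 1485) = 3^3 × 5^2 × 7 × 11 × 17 = 883575.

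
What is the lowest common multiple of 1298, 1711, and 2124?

1298 = 2 × 11 × 59
1711 = 29 × 59
2124 = 2^2 × 3^2 × 59
LCM(1298, 1711, 2124) = 2^2 × 3^2 × 11 × 29 × 59 = 677556.

677556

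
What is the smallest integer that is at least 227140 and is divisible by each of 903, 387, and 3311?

238392

The integer must be a common multiple of 903, 387, and 3311, so a multiple of their LCM.
903 = 3 × 7 × 43
387 = 3^2 × 43
3311 = 7 × 11 × 43
LCM(903, 387, 3311) = 3^2 × 7 × 11 × 43 = 29799.
Smallest multiple of 29799 that is ≥ 227140: ⌈227140/29799⌉ × 29799 = 8 × 29799 = 238392.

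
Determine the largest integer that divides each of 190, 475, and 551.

190 = 2 × 5 × 19
475 = 5^2 × 19
551 = 19 × 29
gcd(190, 475, 551) = 19.

19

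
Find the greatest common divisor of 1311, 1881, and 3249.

57

1311 = 3 × 19 × 23
1881 = 3^2 × 11 × 19
3249 = 3^2 × 19^2
gcd(1311, 1881, 3249) = 3 × 19 = 57.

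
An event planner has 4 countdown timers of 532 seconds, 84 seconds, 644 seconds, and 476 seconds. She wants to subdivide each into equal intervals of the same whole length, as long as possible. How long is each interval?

The interval must divide each timer length; the longest such is the gcd.
532 = 2^2 × 7 × 19
84 = 2^2 × 3 × 7
644 = 2^2 × 7 × 23
476 = 2^2 × 7 × 17
gcd(532, 84, 644, 476) = 2^2 × 7 = 28.

28 seconds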